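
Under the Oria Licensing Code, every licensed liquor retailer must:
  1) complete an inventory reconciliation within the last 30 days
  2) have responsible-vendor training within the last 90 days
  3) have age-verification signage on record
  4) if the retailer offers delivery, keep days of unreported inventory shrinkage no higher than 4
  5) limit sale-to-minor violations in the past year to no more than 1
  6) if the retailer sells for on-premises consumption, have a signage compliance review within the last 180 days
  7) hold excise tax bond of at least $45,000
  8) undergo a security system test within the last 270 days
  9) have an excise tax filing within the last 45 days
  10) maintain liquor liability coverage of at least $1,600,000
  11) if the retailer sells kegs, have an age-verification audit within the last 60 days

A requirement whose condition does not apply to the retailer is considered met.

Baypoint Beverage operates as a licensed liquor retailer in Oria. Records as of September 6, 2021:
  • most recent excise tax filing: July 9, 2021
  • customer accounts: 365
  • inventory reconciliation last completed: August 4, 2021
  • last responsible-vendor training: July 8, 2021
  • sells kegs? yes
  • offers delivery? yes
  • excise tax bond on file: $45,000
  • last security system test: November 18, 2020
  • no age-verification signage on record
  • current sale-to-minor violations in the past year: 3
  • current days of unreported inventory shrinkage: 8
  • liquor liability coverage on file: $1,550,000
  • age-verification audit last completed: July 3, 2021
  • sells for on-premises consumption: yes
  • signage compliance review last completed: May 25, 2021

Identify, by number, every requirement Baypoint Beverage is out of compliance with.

1, 3, 4, 5, 8, 9, 10, 11

1. inventory reconciliation 33 days ago vs limit 30 → not met
2. responsible-vendor training 60 days ago vs limit 90 → met
3. age-verification signage absent → not met
4. condition 'offers delivery' holds; days of unreported inventory shrinkage 8 > 4 → not met
5. sale-to-minor violations in the past year 3 > 1 → not met
6. condition 'sells for on-premises consumption' holds; signage compliance review 104 days ago vs limit 180 → met
7. excise tax bond $45,000 ≥ $45,000 → met
8. security system test 292 days ago vs limit 270 → not met
9. excise tax filing 59 days ago vs limit 45 → not met
10. liquor liability coverage $1,550,000 < $1,600,000 → not met
11. condition 'sells kegs' holds; age-verification audit 65 days ago vs limit 60 → not met
Not met: 1, 3, 4, 5, 8, 9, 10, 11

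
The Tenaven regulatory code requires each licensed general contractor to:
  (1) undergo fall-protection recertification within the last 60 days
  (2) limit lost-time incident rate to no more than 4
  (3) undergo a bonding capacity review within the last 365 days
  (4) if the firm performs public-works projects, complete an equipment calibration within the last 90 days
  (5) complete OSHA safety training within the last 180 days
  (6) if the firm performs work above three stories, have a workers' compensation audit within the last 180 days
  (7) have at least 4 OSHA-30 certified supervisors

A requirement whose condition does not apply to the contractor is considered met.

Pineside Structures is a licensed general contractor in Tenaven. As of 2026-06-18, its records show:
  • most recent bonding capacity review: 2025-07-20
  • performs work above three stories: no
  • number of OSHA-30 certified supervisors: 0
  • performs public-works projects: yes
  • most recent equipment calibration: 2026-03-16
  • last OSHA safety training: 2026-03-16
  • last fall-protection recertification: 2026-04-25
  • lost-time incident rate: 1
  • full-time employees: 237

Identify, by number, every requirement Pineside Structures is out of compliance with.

1. fall-protection recertification 54 days ago vs limit 60 → met
2. lost-time incident rate 1 ≤ 4 → met
3. bonding capacity review 333 days ago vs limit 365 → met
4. condition 'performs public-works projects' holds; equipment calibration 94 days ago vs limit 90 → not met
5. OSHA safety training 94 days ago vs limit 180 → met
6. condition 'performs work above three stories' does not hold → requirement n/a → met
7. OSHA-30 certified supervisors 0 < 4 → not met
Not met: 4, 7

4, 7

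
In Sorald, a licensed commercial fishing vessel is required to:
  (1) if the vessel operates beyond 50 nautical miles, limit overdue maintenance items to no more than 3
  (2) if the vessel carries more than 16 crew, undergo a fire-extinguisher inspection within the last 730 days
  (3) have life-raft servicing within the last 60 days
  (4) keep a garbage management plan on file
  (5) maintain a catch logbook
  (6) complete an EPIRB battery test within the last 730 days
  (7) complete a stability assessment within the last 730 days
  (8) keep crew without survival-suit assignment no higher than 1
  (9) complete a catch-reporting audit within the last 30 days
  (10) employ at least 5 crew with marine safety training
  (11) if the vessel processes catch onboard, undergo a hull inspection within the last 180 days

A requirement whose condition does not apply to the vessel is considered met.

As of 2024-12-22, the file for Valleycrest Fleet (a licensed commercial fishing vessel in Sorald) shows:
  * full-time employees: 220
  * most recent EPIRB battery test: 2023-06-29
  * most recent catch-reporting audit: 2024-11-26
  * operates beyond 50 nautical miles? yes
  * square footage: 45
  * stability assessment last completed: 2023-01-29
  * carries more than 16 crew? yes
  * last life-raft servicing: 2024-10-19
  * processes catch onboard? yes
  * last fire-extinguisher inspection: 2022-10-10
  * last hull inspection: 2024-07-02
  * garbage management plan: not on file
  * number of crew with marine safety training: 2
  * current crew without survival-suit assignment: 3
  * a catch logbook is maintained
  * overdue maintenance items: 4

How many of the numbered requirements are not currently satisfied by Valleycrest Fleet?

1. condition 'operates beyond 50 nautical miles' holds; overdue maintenance items 4 > 3 → not met
2. condition 'carries more than 16 crew' holds; fire-extinguisher inspection 804 days ago vs limit 730 → not met
3. life-raft servicing 64 days ago vs limit 60 → not met
4. garbage management plan absent → not met
5. catch logbook present → met
6. EPIRB battery test 542 days ago vs limit 730 → met
7. stability assessment 693 days ago vs limit 730 → met
8. crew without survival-suit assignment 3 > 1 → not met
9. catch-reporting audit 26 days ago vs limit 30 → met
10. crew with marine safety training 2 < 5 → not met
11. condition 'processes catch onboard' holds; hull inspection 173 days ago vs limit 180 → met
Not met: 6 of 11

6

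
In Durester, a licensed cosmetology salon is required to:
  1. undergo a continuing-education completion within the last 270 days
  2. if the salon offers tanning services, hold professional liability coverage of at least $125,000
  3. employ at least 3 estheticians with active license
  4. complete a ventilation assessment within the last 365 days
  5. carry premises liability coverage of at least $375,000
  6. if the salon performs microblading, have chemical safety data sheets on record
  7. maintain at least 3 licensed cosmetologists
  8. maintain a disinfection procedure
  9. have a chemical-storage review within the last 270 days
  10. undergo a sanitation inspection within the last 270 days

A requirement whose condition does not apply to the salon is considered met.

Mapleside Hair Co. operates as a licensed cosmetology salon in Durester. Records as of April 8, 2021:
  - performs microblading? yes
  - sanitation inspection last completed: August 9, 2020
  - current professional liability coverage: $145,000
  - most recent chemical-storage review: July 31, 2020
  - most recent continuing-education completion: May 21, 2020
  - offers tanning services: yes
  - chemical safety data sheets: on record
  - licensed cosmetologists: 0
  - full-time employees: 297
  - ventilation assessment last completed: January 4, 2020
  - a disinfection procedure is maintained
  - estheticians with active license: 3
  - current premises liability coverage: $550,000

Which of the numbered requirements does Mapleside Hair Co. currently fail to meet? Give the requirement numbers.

1, 4, 7

1. continuing-education completion 322 days ago vs limit 270 → not met
2. condition 'offers tanning services' holds; professional liability coverage $145,000 ≥ $125,000 → met
3. estheticians with active license 3 ≥ 3 → met
4. ventilation assessment 460 days ago vs limit 365 → not met
5. premises liability coverage $550,000 ≥ $375,000 → met
6. condition 'performs microblading' holds; chemical safety data sheets present → met
7. licensed cosmetologists 0 < 3 → not met
8. disinfection procedure present → met
9. chemical-storage review 251 days ago vs limit 270 → met
10. sanitation inspection 242 days ago vs limit 270 → met
Not met: 1, 4, 7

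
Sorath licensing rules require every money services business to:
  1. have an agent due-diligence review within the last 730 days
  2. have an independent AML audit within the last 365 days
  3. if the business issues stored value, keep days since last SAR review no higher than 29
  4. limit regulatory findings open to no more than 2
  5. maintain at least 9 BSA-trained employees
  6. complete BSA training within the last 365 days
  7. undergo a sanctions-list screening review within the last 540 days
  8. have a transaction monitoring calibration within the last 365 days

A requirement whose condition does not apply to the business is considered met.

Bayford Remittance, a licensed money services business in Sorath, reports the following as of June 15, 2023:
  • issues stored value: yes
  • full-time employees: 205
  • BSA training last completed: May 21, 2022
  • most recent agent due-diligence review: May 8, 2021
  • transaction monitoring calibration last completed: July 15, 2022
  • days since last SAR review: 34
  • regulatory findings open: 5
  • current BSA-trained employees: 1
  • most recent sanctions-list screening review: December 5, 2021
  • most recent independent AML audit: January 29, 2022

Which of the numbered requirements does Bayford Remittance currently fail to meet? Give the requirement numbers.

1, 2, 3, 4, 5, 6, 7

1. agent due-diligence review 768 days ago vs limit 730 → not met
2. independent AML audit 502 days ago vs limit 365 → not met
3. condition 'issues stored value' holds; days since last SAR review 34 > 29 → not met
4. regulatory findings open 5 > 2 → not met
5. BSA-trained employees 1 < 9 → not met
6. BSA training 390 days ago vs limit 365 → not met
7. sanctions-list screening review 557 days ago vs limit 540 → not met
8. transaction monitoring calibration 335 days ago vs limit 365 → met
Not met: 1, 2, 3, 4, 5, 6, 7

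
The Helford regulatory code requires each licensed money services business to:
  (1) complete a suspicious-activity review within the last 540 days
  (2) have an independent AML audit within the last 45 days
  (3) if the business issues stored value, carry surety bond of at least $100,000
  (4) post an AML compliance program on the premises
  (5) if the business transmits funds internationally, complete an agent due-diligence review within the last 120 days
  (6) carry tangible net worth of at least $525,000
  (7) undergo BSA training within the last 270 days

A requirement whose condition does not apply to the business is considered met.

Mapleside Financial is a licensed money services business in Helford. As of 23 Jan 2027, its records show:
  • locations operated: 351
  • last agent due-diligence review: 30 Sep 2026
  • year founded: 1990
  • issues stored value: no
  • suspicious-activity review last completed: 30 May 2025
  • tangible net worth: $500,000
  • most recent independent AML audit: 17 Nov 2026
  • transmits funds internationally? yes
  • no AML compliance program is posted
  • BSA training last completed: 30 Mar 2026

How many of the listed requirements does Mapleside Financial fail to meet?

5

1. suspicious-activity review 603 days ago vs limit 540 → not met
2. independent AML audit 67 days ago vs limit 45 → not met
3. condition 'issues stored value' does not hold → requirement n/a → met
4. AML compliance program absent → not met
5. condition 'transmits funds internationally' holds; agent due-diligence review 115 days ago vs limit 120 → met
6. tangible net worth $500,000 < $525,000 → not met
7. BSA training 299 days ago vs limit 270 → not met
Not met: 5 of 7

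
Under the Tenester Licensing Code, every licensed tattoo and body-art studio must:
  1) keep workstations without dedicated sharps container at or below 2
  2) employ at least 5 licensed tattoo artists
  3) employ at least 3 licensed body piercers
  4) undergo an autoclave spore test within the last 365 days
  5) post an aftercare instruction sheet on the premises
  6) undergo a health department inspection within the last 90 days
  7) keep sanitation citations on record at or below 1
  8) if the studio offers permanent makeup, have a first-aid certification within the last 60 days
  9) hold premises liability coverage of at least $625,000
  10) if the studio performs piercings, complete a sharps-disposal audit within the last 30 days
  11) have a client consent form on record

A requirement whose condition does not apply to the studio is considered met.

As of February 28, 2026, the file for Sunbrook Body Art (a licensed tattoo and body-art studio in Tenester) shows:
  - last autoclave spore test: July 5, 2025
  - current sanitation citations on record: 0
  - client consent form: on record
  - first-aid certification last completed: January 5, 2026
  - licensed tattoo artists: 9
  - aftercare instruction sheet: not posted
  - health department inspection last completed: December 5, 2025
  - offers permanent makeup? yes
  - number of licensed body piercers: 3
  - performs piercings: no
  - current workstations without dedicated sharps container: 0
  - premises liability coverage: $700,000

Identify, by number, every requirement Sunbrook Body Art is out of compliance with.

1. workstations without dedicated sharps container 0 ≤ 2 → met
2. licensed tattoo artists 9 ≥ 5 → met
3. licensed body piercers 3 ≥ 3 → met
4. autoclave spore test 238 days ago vs limit 365 → met
5. aftercare instruction sheet absent → not met
6. health department inspection 85 days ago vs limit 90 → met
7. sanitation citations on record 0 ≤ 1 → met
8. condition 'offers permanent makeup' holds; first-aid certification 54 days ago vs limit 60 → met
9. premises liability coverage $700,000 ≥ $625,000 → met
10. condition 'performs piercings' does not hold → requirement n/a → met
11. client consent form present → met
Not met: 5

5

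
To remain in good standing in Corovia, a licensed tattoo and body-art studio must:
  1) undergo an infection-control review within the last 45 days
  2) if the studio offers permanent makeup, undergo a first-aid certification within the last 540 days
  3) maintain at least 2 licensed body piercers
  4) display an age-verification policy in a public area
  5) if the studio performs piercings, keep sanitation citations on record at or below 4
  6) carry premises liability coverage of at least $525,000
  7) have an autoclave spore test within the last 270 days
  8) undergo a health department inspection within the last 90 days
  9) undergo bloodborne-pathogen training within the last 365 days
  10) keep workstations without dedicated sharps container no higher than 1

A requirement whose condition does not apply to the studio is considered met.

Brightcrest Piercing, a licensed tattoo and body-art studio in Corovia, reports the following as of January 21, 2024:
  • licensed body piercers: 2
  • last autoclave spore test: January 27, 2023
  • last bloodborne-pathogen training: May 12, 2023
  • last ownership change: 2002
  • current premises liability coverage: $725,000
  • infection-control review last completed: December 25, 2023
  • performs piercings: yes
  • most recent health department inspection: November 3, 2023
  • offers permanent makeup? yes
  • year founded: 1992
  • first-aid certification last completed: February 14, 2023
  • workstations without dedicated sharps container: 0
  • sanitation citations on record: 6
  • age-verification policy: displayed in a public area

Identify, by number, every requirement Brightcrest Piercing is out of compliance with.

5, 7

1. infection-control review 27 days ago vs limit 45 → met
2. condition 'offers permanent makeup' holds; first-aid certification 341 days ago vs limit 540 → met
3. licensed body piercers 2 ≥ 2 → met
4. age-verification policy present → met
5. condition 'performs piercings' holds; sanitation citations on record 6 > 4 → not met
6. premises liability coverage $725,000 ≥ $525,000 → met
7. autoclave spore test 359 days ago vs limit 270 → not met
8. health department inspection 79 days ago vs limit 90 → met
9. bloodborne-pathogen training 254 days ago vs limit 365 → met
10. workstations without dedicated sharps container 0 ≤ 1 → met
Not met: 5, 7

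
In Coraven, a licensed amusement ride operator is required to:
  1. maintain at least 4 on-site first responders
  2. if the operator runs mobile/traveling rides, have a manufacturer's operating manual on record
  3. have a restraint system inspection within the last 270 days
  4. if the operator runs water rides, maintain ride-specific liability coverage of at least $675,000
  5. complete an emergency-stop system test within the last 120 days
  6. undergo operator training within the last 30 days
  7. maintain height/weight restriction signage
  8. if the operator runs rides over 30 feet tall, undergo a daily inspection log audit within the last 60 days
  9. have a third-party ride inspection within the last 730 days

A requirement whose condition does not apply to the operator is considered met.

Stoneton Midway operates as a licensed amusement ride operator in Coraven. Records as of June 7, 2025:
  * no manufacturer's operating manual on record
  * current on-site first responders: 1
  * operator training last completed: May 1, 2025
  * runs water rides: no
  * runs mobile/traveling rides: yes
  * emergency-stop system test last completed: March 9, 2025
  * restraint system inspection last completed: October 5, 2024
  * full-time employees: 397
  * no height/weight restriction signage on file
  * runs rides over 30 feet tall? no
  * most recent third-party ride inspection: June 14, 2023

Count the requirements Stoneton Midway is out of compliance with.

1. on-site first responders 1 < 4 → not met
2. condition 'runs mobile/traveling rides' holds; manufacturer's operating manual absent → not met
3. restraint system inspection 245 days ago vs limit 270 → met
4. condition 'runs water rides' does not hold → requirement n/a → met
5. emergency-stop system test 90 days ago vs limit 120 → met
6. operator training 37 days ago vs limit 30 → not met
7. height/weight restriction signage absent → not met
8. condition 'runs rides over 30 feet tall' does not hold → requirement n/a → met
9. third-party ride inspection 724 days ago vs limit 730 → met
Not met: 4 of 9

4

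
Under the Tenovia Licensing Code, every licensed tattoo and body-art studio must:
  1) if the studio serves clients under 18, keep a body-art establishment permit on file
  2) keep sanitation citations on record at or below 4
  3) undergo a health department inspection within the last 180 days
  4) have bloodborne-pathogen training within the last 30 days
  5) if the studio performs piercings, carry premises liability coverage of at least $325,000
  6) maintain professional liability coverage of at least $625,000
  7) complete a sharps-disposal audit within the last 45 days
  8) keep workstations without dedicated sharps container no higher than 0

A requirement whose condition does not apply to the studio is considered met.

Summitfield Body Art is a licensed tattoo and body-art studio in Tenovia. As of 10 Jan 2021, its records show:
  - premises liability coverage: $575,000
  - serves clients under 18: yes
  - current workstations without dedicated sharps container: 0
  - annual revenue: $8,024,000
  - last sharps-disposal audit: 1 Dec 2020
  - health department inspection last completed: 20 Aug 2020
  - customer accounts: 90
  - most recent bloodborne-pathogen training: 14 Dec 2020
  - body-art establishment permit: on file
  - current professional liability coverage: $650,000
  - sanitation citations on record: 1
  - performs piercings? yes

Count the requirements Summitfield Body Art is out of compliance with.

1. condition 'serves clients under 18' holds; body-art establishment permit present → met
2. sanitation citations on record 1 ≤ 4 → met
3. health department inspection 143 days ago vs limit 180 → met
4. bloodborne-pathogen training 27 days ago vs limit 30 → met
5. condition 'performs piercings' holds; premises liability coverage $575,000 ≥ $325,000 → met
6. professional liability coverage $650,000 ≥ $625,000 → met
7. sharps-disposal audit 40 days ago vs limit 45 → met
8. workstations without dedicated sharps container 0 ≤ 0 → met
Not met: 0 of 8

0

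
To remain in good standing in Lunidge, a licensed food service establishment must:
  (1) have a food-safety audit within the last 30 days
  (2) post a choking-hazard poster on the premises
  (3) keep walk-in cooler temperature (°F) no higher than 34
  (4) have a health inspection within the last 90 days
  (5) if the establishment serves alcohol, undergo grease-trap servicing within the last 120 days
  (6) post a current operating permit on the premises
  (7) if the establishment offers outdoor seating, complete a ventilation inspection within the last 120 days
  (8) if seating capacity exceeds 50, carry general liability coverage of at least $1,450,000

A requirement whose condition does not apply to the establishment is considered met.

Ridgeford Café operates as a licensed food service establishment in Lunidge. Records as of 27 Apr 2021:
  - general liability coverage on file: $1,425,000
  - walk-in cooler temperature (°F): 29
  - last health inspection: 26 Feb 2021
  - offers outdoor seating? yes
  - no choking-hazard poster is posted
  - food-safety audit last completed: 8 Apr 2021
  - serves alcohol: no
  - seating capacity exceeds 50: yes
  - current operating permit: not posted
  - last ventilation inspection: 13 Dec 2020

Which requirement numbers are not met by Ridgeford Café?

2, 6, 7, 8

1. food-safety audit 19 days ago vs limit 30 → met
2. choking-hazard poster absent → not met
3. walk-in cooler temperature (°F) 29 ≤ 34 → met
4. health inspection 60 days ago vs limit 90 → met
5. condition 'serves alcohol' does not hold → requirement n/a → met
6. current operating permit absent → not met
7. condition 'offers outdoor seating' holds; ventilation inspection 135 days ago vs limit 120 → not met
8. condition 'seating capacity exceeds 50' holds; general liability coverage $1,425,000 < $1,450,000 → not met
Not met: 2, 6, 7, 8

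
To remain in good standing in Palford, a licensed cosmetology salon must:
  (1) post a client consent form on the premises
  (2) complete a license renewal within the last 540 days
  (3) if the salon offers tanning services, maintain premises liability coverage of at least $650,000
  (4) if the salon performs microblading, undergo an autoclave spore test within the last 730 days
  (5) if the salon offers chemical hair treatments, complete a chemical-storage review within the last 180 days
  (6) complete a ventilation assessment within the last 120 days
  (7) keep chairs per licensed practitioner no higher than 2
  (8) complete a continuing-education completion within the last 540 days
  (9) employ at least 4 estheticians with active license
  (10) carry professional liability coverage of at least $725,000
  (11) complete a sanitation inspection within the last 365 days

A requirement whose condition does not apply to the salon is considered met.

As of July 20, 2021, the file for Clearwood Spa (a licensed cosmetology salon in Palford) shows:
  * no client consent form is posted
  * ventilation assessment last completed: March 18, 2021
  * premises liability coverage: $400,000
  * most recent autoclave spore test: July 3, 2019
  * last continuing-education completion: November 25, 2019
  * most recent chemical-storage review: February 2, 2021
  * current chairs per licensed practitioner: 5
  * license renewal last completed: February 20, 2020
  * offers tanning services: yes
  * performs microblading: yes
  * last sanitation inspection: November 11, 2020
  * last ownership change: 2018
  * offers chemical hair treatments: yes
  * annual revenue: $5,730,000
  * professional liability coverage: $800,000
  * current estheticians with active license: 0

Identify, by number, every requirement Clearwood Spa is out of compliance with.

1, 3, 4, 6, 7, 8, 9

1. client consent form absent → not met
2. license renewal 516 days ago vs limit 540 → met
3. condition 'offers tanning services' holds; premises liability coverage $400,000 < $650,000 → not met
4. condition 'performs microblading' holds; autoclave spore test 748 days ago vs limit 730 → not met
5. condition 'offers chemical hair treatments' holds; chemical-storage review 168 days ago vs limit 180 → met
6. ventilation assessment 124 days ago vs limit 120 → not met
7. chairs per licensed practitioner 5 > 2 → not met
8. continuing-education completion 603 days ago vs limit 540 → not met
9. estheticians with active license 0 < 4 → not met
10. professional liability coverage $800,000 ≥ $725,000 → met
11. sanitation inspection 251 days ago vs limit 365 → met
Not met: 1, 3, 4, 6, 7, 8, 9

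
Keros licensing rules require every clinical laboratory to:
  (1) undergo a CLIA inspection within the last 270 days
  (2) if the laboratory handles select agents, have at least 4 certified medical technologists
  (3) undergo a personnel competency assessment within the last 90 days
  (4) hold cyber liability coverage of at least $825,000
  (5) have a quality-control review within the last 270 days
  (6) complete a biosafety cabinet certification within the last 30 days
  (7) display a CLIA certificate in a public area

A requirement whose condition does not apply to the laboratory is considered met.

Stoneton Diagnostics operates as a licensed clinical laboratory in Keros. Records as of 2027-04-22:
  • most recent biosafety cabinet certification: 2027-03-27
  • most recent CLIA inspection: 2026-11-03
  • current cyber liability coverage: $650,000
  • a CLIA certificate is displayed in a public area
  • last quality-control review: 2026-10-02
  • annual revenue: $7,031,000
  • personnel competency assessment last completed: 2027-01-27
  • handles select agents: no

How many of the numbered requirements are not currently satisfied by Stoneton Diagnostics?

1

1. CLIA inspection 170 days ago vs limit 270 → met
2. condition 'handles select agents' does not hold → requirement n/a → met
3. personnel competency assessment 85 days ago vs limit 90 → met
4. cyber liability coverage $650,000 < $825,000 → not met
5. quality-control review 202 days ago vs limit 270 → met
6. biosafety cabinet certification 26 days ago vs limit 30 → met
7. CLIA certificate present → met
Not met: 1 of 7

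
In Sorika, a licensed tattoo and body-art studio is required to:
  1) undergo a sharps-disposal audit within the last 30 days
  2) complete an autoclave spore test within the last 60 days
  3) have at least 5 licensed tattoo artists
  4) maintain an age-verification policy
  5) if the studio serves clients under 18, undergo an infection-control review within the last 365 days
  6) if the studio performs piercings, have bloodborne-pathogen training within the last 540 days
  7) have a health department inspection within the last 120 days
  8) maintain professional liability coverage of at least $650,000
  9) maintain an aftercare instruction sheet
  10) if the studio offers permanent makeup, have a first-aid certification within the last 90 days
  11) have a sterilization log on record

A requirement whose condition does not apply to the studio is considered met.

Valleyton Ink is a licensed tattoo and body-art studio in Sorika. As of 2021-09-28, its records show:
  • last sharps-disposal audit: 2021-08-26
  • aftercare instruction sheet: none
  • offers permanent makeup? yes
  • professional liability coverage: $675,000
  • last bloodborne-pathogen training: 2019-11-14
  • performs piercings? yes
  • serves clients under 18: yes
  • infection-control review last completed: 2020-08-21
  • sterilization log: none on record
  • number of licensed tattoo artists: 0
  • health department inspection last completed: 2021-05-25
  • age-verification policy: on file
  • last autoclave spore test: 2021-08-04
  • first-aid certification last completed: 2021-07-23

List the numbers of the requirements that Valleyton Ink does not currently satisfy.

1. sharps-disposal audit 33 days ago vs limit 30 → not met
2. autoclave spore test 55 days ago vs limit 60 → met
3. licensed tattoo artists 0 < 5 → not met
4. age-verification policy present → met
5. condition 'serves clients under 18' holds; infection-control review 403 days ago vs limit 365 → not met
6. condition 'performs piercings' holds; bloodborne-pathogen training 684 days ago vs limit 540 → not met
7. health department inspection 126 days ago vs limit 120 → not met
8. professional liability coverage $675,000 ≥ $650,000 → met
9. aftercare instruction sheet absent → not met
10. condition 'offers permanent makeup' holds; first-aid certification 67 days ago vs limit 90 → met
11. sterilization log absent → not met
Not met: 1, 3, 5, 6, 7, 9, 11

1, 3, 5, 6, 7, 9, 11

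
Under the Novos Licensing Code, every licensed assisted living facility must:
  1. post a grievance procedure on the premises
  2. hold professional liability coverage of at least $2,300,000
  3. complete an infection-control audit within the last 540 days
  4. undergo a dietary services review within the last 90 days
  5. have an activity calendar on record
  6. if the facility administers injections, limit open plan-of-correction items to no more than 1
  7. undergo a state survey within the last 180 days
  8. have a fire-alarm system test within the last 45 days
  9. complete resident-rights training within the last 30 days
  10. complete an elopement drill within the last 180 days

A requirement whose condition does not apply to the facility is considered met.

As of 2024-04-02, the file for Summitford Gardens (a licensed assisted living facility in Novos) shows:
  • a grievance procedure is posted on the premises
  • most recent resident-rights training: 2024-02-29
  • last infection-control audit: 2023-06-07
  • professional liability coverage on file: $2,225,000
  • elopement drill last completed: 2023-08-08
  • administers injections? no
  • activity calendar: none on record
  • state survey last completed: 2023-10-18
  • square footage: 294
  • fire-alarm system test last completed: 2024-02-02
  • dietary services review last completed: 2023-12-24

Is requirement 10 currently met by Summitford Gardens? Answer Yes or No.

No

10. elopement drill 238 days ago vs limit 180 → not met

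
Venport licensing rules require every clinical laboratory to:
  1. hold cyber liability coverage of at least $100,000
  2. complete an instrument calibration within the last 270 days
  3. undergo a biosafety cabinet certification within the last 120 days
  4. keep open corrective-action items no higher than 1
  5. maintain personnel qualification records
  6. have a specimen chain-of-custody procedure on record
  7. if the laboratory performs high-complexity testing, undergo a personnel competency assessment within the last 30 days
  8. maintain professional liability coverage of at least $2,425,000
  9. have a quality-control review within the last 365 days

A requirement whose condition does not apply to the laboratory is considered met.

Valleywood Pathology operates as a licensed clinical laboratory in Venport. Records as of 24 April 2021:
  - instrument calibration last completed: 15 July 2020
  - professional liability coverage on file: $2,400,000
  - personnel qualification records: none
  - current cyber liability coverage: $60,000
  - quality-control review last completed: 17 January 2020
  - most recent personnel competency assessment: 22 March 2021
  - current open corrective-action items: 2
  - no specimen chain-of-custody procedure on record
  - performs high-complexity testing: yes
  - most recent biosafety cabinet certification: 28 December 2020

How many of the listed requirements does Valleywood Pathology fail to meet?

8

1. cyber liability coverage $60,000 < $100,000 → not met
2. instrument calibration 283 days ago vs limit 270 → not met
3. biosafety cabinet certification 117 days ago vs limit 120 → met
4. open corrective-action items 2 > 1 → not met
5. personnel qualification records absent → not met
6. specimen chain-of-custody procedure absent → not met
7. condition 'performs high-complexity testing' holds; personnel competency assessment 33 days ago vs limit 30 → not met
8. professional liability coverage $2,400,000 < $2,425,000 → not met
9. quality-control review 463 days ago vs limit 365 → not met
Not met: 8 of 9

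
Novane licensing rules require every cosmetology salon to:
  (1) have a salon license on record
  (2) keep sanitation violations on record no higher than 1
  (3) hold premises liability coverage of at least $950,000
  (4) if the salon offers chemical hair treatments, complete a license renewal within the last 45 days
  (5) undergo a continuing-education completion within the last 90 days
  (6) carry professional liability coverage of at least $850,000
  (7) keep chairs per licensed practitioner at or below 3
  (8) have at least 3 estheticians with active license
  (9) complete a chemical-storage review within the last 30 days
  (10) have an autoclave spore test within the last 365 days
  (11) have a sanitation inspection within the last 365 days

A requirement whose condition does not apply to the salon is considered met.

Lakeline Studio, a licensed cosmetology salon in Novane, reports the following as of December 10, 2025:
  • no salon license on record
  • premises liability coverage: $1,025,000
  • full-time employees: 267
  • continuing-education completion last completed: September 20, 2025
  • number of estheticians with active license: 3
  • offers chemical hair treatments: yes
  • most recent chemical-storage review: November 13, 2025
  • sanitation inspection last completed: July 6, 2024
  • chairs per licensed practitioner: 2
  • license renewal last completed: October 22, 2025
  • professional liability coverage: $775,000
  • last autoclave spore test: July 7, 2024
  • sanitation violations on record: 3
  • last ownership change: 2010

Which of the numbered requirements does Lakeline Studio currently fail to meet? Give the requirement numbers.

1. salon license absent → not met
2. sanitation violations on record 3 > 1 → not met
3. premises liability coverage $1,025,000 ≥ $950,000 → met
4. condition 'offers chemical hair treatments' holds; license renewal 49 days ago vs limit 45 → not met
5. continuing-education completion 81 days ago vs limit 90 → met
6. professional liability coverage $775,000 < $850,000 → not met
7. chairs per licensed practitioner 2 ≤ 3 → met
8. estheticians with active license 3 ≥ 3 → met
9. chemical-storage review 27 days ago vs limit 30 → met
10. autoclave spore test 521 days ago vs limit 365 → not met
11. sanitation inspection 522 days ago vs limit 365 → not met
Not met: 1, 2, 4, 6, 10, 11

1, 2, 4, 6, 10, 11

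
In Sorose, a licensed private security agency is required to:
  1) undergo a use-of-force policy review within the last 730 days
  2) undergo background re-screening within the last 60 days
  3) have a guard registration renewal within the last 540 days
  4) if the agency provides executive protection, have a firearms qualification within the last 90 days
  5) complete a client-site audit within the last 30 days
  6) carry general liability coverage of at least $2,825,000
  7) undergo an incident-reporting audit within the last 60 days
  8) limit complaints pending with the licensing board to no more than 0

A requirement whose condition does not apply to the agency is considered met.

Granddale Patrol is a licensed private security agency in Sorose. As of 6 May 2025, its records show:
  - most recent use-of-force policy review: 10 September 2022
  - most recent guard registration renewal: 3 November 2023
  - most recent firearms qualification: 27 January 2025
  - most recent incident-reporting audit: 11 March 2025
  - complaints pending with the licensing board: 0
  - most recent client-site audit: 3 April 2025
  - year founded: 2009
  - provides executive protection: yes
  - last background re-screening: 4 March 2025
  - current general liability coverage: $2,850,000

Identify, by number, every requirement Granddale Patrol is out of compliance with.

1, 2, 3, 4, 5

1. use-of-force policy review 969 days ago vs limit 730 → not met
2. background re-screening 63 days ago vs limit 60 → not met
3. guard registration renewal 550 days ago vs limit 540 → not met
4. condition 'provides executive protection' holds; firearms qualification 99 days ago vs limit 90 → not met
5. client-site audit 33 days ago vs limit 30 → not met
6. general liability coverage $2,850,000 ≥ $2,825,000 → met
7. incident-reporting audit 56 days ago vs limit 60 → met
8. complaints pending with the licensing board 0 ≤ 0 → met
Not met: 1, 2, 3, 4, 5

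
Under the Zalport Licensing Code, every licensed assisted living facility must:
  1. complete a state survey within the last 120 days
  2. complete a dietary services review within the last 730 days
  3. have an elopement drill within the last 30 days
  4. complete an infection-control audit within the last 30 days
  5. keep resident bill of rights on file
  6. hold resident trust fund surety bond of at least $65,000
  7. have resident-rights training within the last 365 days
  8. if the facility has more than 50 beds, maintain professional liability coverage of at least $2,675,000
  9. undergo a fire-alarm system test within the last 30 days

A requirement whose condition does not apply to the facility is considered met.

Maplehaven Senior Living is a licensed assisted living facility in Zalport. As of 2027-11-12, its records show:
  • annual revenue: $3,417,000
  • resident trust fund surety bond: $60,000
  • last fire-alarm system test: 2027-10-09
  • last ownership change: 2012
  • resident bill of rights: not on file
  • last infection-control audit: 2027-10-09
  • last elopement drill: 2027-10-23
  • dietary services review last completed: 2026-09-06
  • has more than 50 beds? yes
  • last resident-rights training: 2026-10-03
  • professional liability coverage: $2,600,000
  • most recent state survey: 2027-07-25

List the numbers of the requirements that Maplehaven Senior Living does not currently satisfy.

4, 5, 6, 7, 8, 9

1. state survey 110 days ago vs limit 120 → met
2. dietary services review 432 days ago vs limit 730 → met
3. elopement drill 20 days ago vs limit 30 → met
4. infection-control audit 34 days ago vs limit 30 → not met
5. resident bill of rights absent → not met
6. resident trust fund surety bond $60,000 < $65,000 → not met
7. resident-rights training 405 days ago vs limit 365 → not met
8. condition 'has more than 50 beds' holds; professional liability coverage $2,600,000 < $2,675,000 → not met
9. fire-alarm system test 34 days ago vs limit 30 → not met
Not met: 4, 5, 6, 7, 8, 9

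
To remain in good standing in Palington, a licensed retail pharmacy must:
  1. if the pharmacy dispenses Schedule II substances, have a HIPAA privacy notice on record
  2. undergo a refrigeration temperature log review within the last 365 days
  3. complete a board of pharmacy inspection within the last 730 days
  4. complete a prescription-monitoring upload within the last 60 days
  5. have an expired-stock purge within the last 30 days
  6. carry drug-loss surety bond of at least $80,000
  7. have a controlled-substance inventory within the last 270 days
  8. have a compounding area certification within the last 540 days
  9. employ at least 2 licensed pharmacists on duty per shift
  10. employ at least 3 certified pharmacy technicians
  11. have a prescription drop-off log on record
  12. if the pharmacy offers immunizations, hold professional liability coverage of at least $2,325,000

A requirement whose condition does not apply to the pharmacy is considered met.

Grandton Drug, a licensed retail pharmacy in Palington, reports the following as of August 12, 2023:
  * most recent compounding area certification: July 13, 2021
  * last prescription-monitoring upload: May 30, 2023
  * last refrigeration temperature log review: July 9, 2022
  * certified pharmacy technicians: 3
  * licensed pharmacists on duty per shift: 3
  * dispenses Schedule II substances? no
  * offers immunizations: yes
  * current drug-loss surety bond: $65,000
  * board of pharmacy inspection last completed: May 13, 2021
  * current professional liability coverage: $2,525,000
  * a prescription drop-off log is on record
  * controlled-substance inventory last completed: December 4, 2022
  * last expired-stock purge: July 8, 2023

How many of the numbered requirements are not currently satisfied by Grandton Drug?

6

1. condition 'dispenses Schedule II substances' does not hold → requirement n/a → met
2. refrigeration temperature log review 399 days ago vs limit 365 → not met
3. board of pharmacy inspection 821 days ago vs limit 730 → not met
4. prescription-monitoring upload 74 days ago vs limit 60 → not met
5. expired-stock purge 35 days ago vs limit 30 → not met
6. drug-loss surety bond $65,000 < $80,000 → not met
7. controlled-substance inventory 251 days ago vs limit 270 → met
8. compounding area certification 760 days ago vs limit 540 → not met
9. licensed pharmacists on duty per shift 3 ≥ 2 → met
10. certified pharmacy technicians 3 ≥ 3 → met
11. prescription drop-off log present → met
12. condition 'offers immunizations' holds; professional liability coverage $2,525,000 ≥ $2,325,000 → met
Not met: 6 of 12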